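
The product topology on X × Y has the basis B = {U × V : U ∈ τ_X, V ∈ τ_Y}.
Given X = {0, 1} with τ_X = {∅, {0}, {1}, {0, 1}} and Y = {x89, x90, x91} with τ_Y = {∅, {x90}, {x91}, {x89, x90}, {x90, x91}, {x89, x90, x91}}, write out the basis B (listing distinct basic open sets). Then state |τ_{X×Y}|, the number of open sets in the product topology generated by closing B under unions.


Basis B = {∅ × ∅, {0} × {x90}, {0} × {x91}, {1} × {x90}, {1} × {x91}, {0} × {x89, x90}, {0} × {x90, x91}, {0, 1} × {x90}, {0, 1} × {x91}, {1} × {x89, x90}, {1} × {x90, x91}, {0} × {x89, x90, x91}, {1} × {x89, x90, x91}, {0, 1} × {x89, x90}, {0, 1} × {x90, x91}, {0, 1} × {x89, x90, x91}}; |τ_{X×Y}| = 36.

Enumerate products U × V with U ∈ τ_X, V ∈ τ_Y (deduplicated):
  ∅ × ∅ = {} (∅)
  {0} × {x90} = {(0,x90)}
  {0} × {x91} = {(0,x91)}
  {1} × {x90} = {(1,x90)}
  {1} × {x91} = {(1,x91)}
  {0} × {x89, x90} = {(0,x89), (0,x90)}
  {0} × {x90, x91} = {(0,x90), (0,x91)}
  {0, 1} × {x90} = {(0,x90), (1,x90)}
  {0, 1} × {x91} = {(0,x91), (1,x91)}
  {1} × {x89, x90} = {(1,x89), (1,x90)}
  {1} × {x90, x91} = {(1,x90), (1,x91)}
  {0} × {x89, x90, x91} = {(0,x89), (0,x90), (0,x91)}
  {1} × {x89, x90, x91} = {(1,x89), (1,x90), (1,x91)}
  {0, 1} × {x89, x90} = {(0,x89), (0,x90), (1,x89), (1,x90)}
  {0, 1} × {x90, x91} = {(0,x90), (0,x91), (1,x90), (1,x91)}
  {0, 1} × {x89, x90, x91} = {(0,x89), (0,x90), (0,x91), (1,x89), (1,x90), (1,x91)}
These 16 distinct sets form the basis B.
Close under arbitrary unions to get τ_{X×Y}; counting gives |τ_{X×Y}| = 36.


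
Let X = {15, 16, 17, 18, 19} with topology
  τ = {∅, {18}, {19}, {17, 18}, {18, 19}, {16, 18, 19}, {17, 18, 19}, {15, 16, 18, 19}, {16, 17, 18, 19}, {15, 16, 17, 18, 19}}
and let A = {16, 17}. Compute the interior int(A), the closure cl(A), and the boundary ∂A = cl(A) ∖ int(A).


int(A) = ∅, cl(A) = {15, 16, 17}, ∂A = {15, 16, 17}.

Closed sets in (X, τ) are complements of opens:
  closed(X, τ) = {∅, {15}, {17}, {15, 16}, {15, 17}, {15, 16, 17}, {15, 16, 19}, {15, 16, 17, 18}, {15, 16, 17, 19}, {15, 16, 17, 18, 19}}.
int(A) = ⋃ {U ∈ τ : U ⊆ A}. Opens contained in A: ∅.
Taking the union of these: int(A) = ∅.
cl(A) = ⋂ {C closed : A ⊆ C}. Closed sets containing A: {15, 16, 17}, {15, 16, 17, 18}, {15, 16, 17, 19}, {15, 16, 17, 18, 19}.
Intersecting these: cl(A) = {15, 16, 17}.
∂A = cl(A) ∖ int(A) = {15, 16, 17} ∖ ∅ = {15, 16, 17}.


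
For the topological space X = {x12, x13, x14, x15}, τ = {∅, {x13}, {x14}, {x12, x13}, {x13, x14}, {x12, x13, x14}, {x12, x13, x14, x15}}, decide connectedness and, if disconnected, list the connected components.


(X, τ) is connected.

Find clopen sets (U ∈ τ with X ∖ U ∈ τ):
  U = ∅, X ∖ U = {x12, x13, x14, x15} — both open, so U is clopen.
  U = {x12, x13, x14, x15}, X ∖ U = ∅ — both open, so U is clopen.
Only trivial clopens (∅ and X) exist, so (X, τ) is connected.
Compute connected components by grouping points that agree on all clopens:
  component: {x12, x13, x14, x15}


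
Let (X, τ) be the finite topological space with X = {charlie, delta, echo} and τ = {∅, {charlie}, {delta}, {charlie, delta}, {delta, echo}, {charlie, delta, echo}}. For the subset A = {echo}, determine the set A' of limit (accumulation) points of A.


A' = ∅

For each x ∈ X, list the open sets U ∈ τ with x ∈ U, then check whether U ∩ (A ∖ {x}) ≠ ∅ for every such U.
  x = charlie: open {charlie} ∋ x has {charlie} ∩ (A ∖ {charlie}) = ∅, so x is NOT a limit point.
  x = delta: open {delta} ∋ x has {delta} ∩ (A ∖ {delta}) = ∅, so x is NOT a limit point.
  x = echo: open {delta, echo} ∋ x has {delta, echo} ∩ (A ∖ {echo}) = ∅, so x is NOT a limit point.
Collecting: A' = ∅.


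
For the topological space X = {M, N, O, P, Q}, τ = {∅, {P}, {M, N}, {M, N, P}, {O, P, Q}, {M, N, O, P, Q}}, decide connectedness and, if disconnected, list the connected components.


(X, τ) is disconnected; components = [{M, N}, {O, P, Q}].

Find clopen sets (U ∈ τ with X ∖ U ∈ τ):
  U = ∅, X ∖ U = {M, N, O, P, Q} — both open, so U is clopen.
  U = {M, N}, X ∖ U = {O, P, Q} — both open, so U is clopen.
  U = {O, P, Q}, X ∖ U = {M, N} — both open, so U is clopen.
  U = {M, N, O, P, Q}, X ∖ U = ∅ — both open, so U is clopen.
Nontrivial clopen(s) exist: e.g. {O, P, Q}. So (X, τ) is disconnected.
Compute connected components by grouping points that agree on all clopens:
  component: {M, N}
  component: {O, P, Q}


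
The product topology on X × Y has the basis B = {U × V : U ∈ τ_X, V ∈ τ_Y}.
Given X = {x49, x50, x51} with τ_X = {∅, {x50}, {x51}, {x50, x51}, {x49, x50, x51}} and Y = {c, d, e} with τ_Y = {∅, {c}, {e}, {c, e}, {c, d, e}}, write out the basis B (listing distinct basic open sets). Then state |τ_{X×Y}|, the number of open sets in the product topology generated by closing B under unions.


Basis B = {∅ × ∅, {x50} × {c}, {x50} × {e}, {x51} × {c}, {x51} × {e}, {x50} × {c, e}, {x50, x51} × {c}, {x50, x51} × {e}, {x51} × {c, e}, {x49, x50, x51} × {c}, {x49, x50, x51} × {e}, {x50} × {c, d, e}, {x51} × {c, d, e}, {x50, x51} × {c, e}, {x49, x50, x51} × {c, e}, {x50, x51} × {c, d, e}, {x49, x50, x51} × {c, d, e}}; |τ_{X×Y}| = 48.

Enumerate products U × V with U ∈ τ_X, V ∈ τ_Y (deduplicated):
  ∅ × ∅ = {} (∅)
  {x50} × {c} = {(x50,c)}
  {x50} × {e} = {(x50,e)}
  {x51} × {c} = {(x51,c)}
  {x51} × {e} = {(x51,e)}
  {x50} × {c, e} = {(x50,c), (x50,e)}
  {x50, x51} × {c} = {(x50,c), (x51,c)}
  {x50, x51} × {e} = {(x50,e), (x51,e)}
  {x51} × {c, e} = {(x51,c), (x51,e)}
  {x49, x50, x51} × {c} = {(x49,c), (x50,c), (x51,c)}
  {x49, x50, x51} × {e} = {(x49,e), (x50,e), (x51,e)}
  {x50} × {c, d, e} = {(x50,c), (x50,d), (x50,e)}
  {x51} × {c, d, e} = {(x51,c), (x51,d), (x51,e)}
  {x50, x51} × {c, e} = {(x50,c), (x50,e), (x51,c), (x51,e)}
  {x49, x50, x51} × {c, e} = {(x49,c), (x49,e), (x50,c), (x50,e), (x51,c), (x51,e)}
  {x50, x51} × {c, d, e} = {(x50,c), (x50,d), (x50,e), (x51,c), (x51,d), (x51,e)}
  {x49, x50, x51} × {c, d, e} = {(x49,c), (x49,d), (x49,e), (x50,c), (x50,d), (x50,e), (x51,c), (x51,d), (x51,e)}
These 17 distinct sets form the basis B.
Close under arbitrary unions to get τ_{X×Y}; counting gives |τ_{X×Y}| = 48.


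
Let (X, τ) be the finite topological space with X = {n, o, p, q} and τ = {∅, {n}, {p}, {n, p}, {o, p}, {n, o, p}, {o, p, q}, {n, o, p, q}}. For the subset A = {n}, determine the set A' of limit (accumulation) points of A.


A' = ∅

For each x ∈ X, list the open sets U ∈ τ with x ∈ U, then check whether U ∩ (A ∖ {x}) ≠ ∅ for every such U.
  x = n: open {n} ∋ x has {n} ∩ (A ∖ {n}) = ∅, so x is NOT a limit point.
  x = o: open {o, p} ∋ x has {o, p} ∩ (A ∖ {o}) = ∅, so x is NOT a limit point.
  x = p: open {p} ∋ x has {p} ∩ (A ∖ {p}) = ∅, so x is NOT a limit point.
  x = q: open {o, p, q} ∋ x has {o, p, q} ∩ (A ∖ {q}) = ∅, so x is NOT a limit point.
Collecting: A' = ∅.


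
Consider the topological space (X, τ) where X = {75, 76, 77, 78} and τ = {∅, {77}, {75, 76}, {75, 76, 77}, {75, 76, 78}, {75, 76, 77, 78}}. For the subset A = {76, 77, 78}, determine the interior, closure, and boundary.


int(A) = {77}, cl(A) = {75, 76, 77, 78}, ∂A = {75, 76, 78}.

Closed sets in (X, τ) are complements of opens:
  closed(X, τ) = {∅, {77}, {78}, {77, 78}, {75, 76, 78}, {75, 76, 77, 78}}.
int(A) = ⋃ {U ∈ τ : U ⊆ A}. Opens contained in A: ∅, {77}.
Taking the union of these: int(A) = {77}.
cl(A) = ⋂ {C closed : A ⊆ C}. Closed sets containing A: {75, 76, 77, 78}.
Intersecting these: cl(A) = {75, 76, 77, 78}.
∂A = cl(A) ∖ int(A) = {75, 76, 77, 78} ∖ {77} = {75, 76, 78}.


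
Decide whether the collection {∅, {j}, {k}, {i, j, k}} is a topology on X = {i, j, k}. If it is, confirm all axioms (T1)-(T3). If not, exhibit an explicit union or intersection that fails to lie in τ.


τ is NOT a topology on X.

Axiom (T1): ∅ ∈ τ? Yes; X ∈ τ? Yes.
Axiom (T2/T3): check pairwise unions and intersections of members of τ.
Counterexample for (T2): {j} ∪ {k} = {j, k} ∉ τ. Therefore τ is NOT a topology.


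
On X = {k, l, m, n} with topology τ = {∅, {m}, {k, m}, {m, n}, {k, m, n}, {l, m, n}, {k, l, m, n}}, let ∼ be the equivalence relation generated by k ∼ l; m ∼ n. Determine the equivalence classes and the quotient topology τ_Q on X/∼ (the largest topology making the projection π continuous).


X/∼ = {[k=l], [m=n]}; |τ_Q| = 3.

Equivalence classes: [k=l], [m=n].
Quotient map π: X → X/∼ sends k ↦ [k=l], l ↦ [k=l], m ↦ [m=n], n ↦ [m=n].
For each subset V ⊆ X/∼, compute π^{-1}(V) ⊆ X and check whether π^{-1}(V) ∈ τ. V is open in τ_Q iff π^{-1}(V) ∈ τ.
  V = {}: π^{-1}(V) = ∅ ∈ τ ✓.
  V = {[k=l]}: π^{-1}(V) = {k, l} ∉ τ ✗.
  V = {[m=n]}: π^{-1}(V) = {m, n} ∈ τ ✓.
  V = {[k=l], [m=n]}: π^{-1}(V) = {k, l, m, n} ∈ τ ✓.
Open sets in the quotient: τ_Q = {{}, {[m=n]}, {[k=l], [m=n]}} (3 elements).


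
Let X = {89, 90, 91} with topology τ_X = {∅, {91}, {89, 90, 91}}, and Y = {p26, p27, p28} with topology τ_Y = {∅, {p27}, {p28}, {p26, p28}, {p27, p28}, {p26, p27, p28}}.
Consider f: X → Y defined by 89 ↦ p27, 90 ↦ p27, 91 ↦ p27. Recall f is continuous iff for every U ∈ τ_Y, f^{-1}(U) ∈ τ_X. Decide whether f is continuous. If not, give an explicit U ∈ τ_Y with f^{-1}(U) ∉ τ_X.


f IS continuous.

Compute f^{-1}(U) for each U ∈ τ_Y:
  U = ∅: f^{-1}(U) = ∅ ∈ τ_X ✓.
  U = {p27}: f^{-1}(U) = {89, 90, 91} ∈ τ_X ✓.
  U = {p28}: f^{-1}(U) = ∅ ∈ τ_X ✓.
  U = {p26, p28}: f^{-1}(U) = ∅ ∈ τ_X ✓.
  U = {p27, p28}: f^{-1}(U) = {89, 90, 91} ∈ τ_X ✓.
  U = {p26, p27, p28}: f^{-1}(U) = {89, 90, 91} ∈ τ_X ✓.
Every preimage lies in τ_X, so f IS continuous.


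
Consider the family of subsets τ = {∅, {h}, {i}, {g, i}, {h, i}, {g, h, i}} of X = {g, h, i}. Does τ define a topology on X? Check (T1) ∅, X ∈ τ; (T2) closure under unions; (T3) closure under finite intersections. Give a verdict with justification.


τ IS a topology on X.

Axiom (T1): ∅ ∈ τ? Yes; X ∈ τ? Yes.
Axiom (T2/T3): check pairwise unions and intersections of members of τ.
All pairwise intersections and unions checked — each lies in τ. Therefore τ satisfies (T1), (T2), (T3): it IS a topology on X.


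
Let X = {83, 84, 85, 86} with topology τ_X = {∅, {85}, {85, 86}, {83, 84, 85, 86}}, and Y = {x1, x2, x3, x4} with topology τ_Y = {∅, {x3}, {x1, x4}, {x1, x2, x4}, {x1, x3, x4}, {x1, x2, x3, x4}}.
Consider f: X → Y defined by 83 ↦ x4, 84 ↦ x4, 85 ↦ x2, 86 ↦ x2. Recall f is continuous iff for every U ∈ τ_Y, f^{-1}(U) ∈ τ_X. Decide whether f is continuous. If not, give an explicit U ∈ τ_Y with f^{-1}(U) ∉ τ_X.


f is NOT continuous.

Compute f^{-1}(U) for each U ∈ τ_Y:
  U = ∅: f^{-1}(U) = ∅ ∈ τ_X ✓.
  U = {x3}: f^{-1}(U) = ∅ ∈ τ_X ✓.
  U = {x1, x4}: f^{-1}(U) = {83, 84} ∉ τ_X ✗.
  U = {x1, x2, x4}: f^{-1}(U) = {83, 84, 85, 86} ∈ τ_X ✓.
  U = {x1, x3, x4}: f^{-1}(U) = {83, 84} ∉ τ_X ✗.
  U = {x1, x2, x3, x4}: f^{-1}(U) = {83, 84, 85, 86} ∈ τ_X ✓.
Found U = {x1, x4} with f^{-1}(U) = {83, 84} not in τ_X. Therefore f is NOT continuous.


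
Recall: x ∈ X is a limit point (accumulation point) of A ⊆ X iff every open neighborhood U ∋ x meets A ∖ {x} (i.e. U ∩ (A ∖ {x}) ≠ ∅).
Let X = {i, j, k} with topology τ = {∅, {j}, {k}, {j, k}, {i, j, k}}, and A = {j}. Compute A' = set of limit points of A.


A' = {i}

For each x ∈ X, list the open sets U ∈ τ with x ∈ U, then check whether U ∩ (A ∖ {x}) ≠ ∅ for every such U.
  x = i: opens ∋ x are {i, j, k}; each meets A ∖ {i}, so x IS a limit point.
  x = j: open {j} ∋ x has {j} ∩ (A ∖ {j}) = ∅, so x is NOT a limit point.
  x = k: open {k} ∋ x has {k} ∩ (A ∖ {k}) = ∅, so x is NOT a limit point.
Collecting: A' = {i}.


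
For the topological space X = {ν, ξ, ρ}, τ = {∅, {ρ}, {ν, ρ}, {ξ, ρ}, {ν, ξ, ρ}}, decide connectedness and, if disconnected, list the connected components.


(X, τ) is connected.

Find clopen sets (U ∈ τ with X ∖ U ∈ τ):
  U = ∅, X ∖ U = {ν, ξ, ρ} — both open, so U is clopen.
  U = {ν, ξ, ρ}, X ∖ U = ∅ — both open, so U is clopen.
Only trivial clopens (∅ and X) exist, so (X, τ) is connected.
Compute connected components by grouping points that agree on all clopens:
  component: {ν, ξ, ρ}


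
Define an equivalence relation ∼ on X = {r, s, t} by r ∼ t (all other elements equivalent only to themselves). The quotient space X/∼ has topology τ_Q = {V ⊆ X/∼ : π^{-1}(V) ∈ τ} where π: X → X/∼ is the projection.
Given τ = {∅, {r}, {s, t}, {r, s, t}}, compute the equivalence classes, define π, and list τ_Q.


X/∼ = {[r=t], [s]}; |τ_Q| = 2.

Equivalence classes: [r=t], [s].
Quotient map π: X → X/∼ sends r ↦ [r=t], s ↦ [s], t ↦ [r=t].
For each subset V ⊆ X/∼, compute π^{-1}(V) ⊆ X and check whether π^{-1}(V) ∈ τ. V is open in τ_Q iff π^{-1}(V) ∈ τ.
  V = {}: π^{-1}(V) = ∅ ∈ τ ✓.
  V = {[r=t]}: π^{-1}(V) = {r, t} ∉ τ ✗.
  V = {[s]}: π^{-1}(V) = {s} ∉ τ ✗.
  V = {[r=t], [s]}: π^{-1}(V) = {r, s, t} ∈ τ ✓.
Open sets in the quotient: τ_Q = {{}, {[r=t], [s]}} (2 elements).


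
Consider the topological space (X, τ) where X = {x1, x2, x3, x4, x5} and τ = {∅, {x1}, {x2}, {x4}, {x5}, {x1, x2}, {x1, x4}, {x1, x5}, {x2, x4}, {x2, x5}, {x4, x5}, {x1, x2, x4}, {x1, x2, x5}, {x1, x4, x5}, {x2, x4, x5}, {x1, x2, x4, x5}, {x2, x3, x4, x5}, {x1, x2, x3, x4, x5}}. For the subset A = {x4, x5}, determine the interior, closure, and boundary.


int(A) = {x4, x5}, cl(A) = {x3, x4, x5}, ∂A = {x3}.

Closed sets in (X, τ) are complements of opens:
  closed(X, τ) = {∅, {x1}, {x3}, {x1, x3}, {x2, x3}, {x3, x4}, {x3, x5}, {x1, x2, x3}, {x1, x3, x4}, {x1, x3, x5}, {x2, x3, x4}, {x2, x3, x5}, {x3, x4, x5}, {x1, x2, x3, x4}, {x1, x2, x3, x5}, {x1, x3, x4, x5}, {x2, x3, x4, x5}, {x1, x2, x3, x4, x5}}.
int(A) = ⋃ {U ∈ τ : U ⊆ A}. Opens contained in A: ∅, {x4}, {x5}, {x4, x5}.
Taking the union of these: int(A) = {x4, x5}.
cl(A) = ⋂ {C closed : A ⊆ C}. Closed sets containing A: {x3, x4, x5}, {x1, x3, x4, x5}, {x2, x3, x4, x5}, {x1, x2, x3, x4, x5}.
Intersecting these: cl(A) = {x3, x4, x5}.
∂A = cl(A) ∖ int(A) = {x3, x4, x5} ∖ {x4, x5} = {x3}.


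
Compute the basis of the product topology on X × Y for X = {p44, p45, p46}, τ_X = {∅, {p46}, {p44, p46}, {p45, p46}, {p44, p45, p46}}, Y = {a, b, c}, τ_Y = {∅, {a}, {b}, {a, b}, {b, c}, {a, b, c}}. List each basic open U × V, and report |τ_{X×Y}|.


Basis B = {∅ × ∅, {p46} × {a}, {p46} × {b}, {p44, p46} × {a}, {p44, p46} × {b}, {p45, p46} × {a}, {p45, p46} × {b}, {p46} × {a, b}, {p46} × {b, c}, {p44, p45, p46} × {a}, {p44, p45, p46} × {b}, {p46} × {a, b, c}, {p44, p46} × {a, b}, {p44, p46} × {b, c}, {p45, p46} × {a, b}, {p45, p46} × {b, c}, {p44, p46} × {a, b, c}, {p44, p45, p46} × {a, b}, {p44, p45, p46} × {b, c}, {p45, p46} × {a, b, c}, {p44, p45, p46} × {a, b, c}}; |τ_{X×Y}| = 70.

Enumerate products U × V with U ∈ τ_X, V ∈ τ_Y (deduplicated):
  ∅ × ∅ = {} (∅)
  {p46} × {a} = {(p46,a)}
  {p46} × {b} = {(p46,b)}
  {p44, p46} × {a} = {(p44,a), (p46,a)}
  {p44, p46} × {b} = {(p44,b), (p46,b)}
  {p45, p46} × {a} = {(p45,a), (p46,a)}
  {p45, p46} × {b} = {(p45,b), (p46,b)}
  {p46} × {a, b} = {(p46,a), (p46,b)}
  {p46} × {b, c} = {(p46,b), (p46,c)}
  {p44, p45, p46} × {a} = {(p44,a), (p45,a), (p46,a)}
  {p44, p45, p46} × {b} = {(p44,b), (p45,b), (p46,b)}
  {p46} × {a, b, c} = {(p46,a), (p46,b), (p46,c)}
  {p44, p46} × {a, b} = {(p44,a), (p44,b), (p46,a), (p46,b)}
  {p44, p46} × {b, c} = {(p44,b), (p44,c), (p46,b), (p46,c)}
  {p45, p46} × {a, b} = {(p45,a), (p45,b), (p46,a), (p46,b)}
  {p45, p46} × {b, c} = {(p45,b), (p45,c), (p46,b), (p46,c)}
  {p44, p46} × {a, b, c} = {(p44,a), (p44,b), (p44,c), (p46,a), (p46,b), (p46,c)}
  {p44, p45, p46} × {a, b} = {(p44,a), (p44,b), (p45,a), (p45,b), (p46,a), (p46,b)}
  {p44, p45, p46} × {b, c} = {(p44,b), (p44,c), (p45,b), (p45,c), (p46,b), (p46,c)}
  {p45, p46} × {a, b, c} = {(p45,a), (p45,b), (p45,c), (p46,a), (p46,b), (p46,c)}
  {p44, p45, p46} × {a, b, c} = {(p44,a), (p44,b), (p44,c), (p45,a), (p45,b), (p45,c), (p46,a), (p46,b), (p46,c)}
These 21 distinct sets form the basis B.
Close under arbitrary unions to get τ_{X×Y}; counting gives |τ_{X×Y}| = 70.


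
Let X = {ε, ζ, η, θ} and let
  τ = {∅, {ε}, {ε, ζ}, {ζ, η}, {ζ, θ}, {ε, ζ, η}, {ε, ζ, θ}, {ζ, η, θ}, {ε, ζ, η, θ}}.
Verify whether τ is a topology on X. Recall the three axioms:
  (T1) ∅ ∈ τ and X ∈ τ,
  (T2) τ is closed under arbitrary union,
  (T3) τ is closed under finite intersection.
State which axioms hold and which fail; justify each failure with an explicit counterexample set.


τ is NOT a topology on X.

Axiom (T1): ∅ ∈ τ? Yes; X ∈ τ? Yes.
Axiom (T2/T3): check pairwise unions and intersections of members of τ.
Counterexample for (T3): {ε, ζ} ∩ {ζ, η} = {ζ} ∉ τ. Therefore τ is NOT a topology.


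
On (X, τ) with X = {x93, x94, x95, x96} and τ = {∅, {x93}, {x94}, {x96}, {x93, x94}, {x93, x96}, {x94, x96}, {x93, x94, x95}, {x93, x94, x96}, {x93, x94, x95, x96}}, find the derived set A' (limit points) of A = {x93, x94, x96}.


A' = {x95}

For each x ∈ X, list the open sets U ∈ τ with x ∈ U, then check whether U ∩ (A ∖ {x}) ≠ ∅ for every such U.
  x = x93: open {x93} ∋ x has {x93} ∩ (A ∖ {x93}) = ∅, so x is NOT a limit point.
  x = x94: open {x94} ∋ x has {x94} ∩ (A ∖ {x94}) = ∅, so x is NOT a limit point.
  x = x95: opens ∋ x are {x93, x94, x95}, {x93, x94, x95, x96}; each meets A ∖ {x95}, so x IS a limit point.
  x = x96: open {x96} ∋ x has {x96} ∩ (A ∖ {x96}) = ∅, so x is NOT a limit point.
Collecting: A' = {x95}.


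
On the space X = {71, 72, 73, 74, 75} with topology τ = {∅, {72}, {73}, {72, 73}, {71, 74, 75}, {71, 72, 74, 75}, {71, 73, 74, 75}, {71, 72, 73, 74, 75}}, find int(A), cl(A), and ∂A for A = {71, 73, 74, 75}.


int(A) = {71, 73, 74, 75}, cl(A) = {71, 73, 74, 75}, ∂A = ∅.

Closed sets in (X, τ) are complements of opens:
  closed(X, τ) = {∅, {72}, {73}, {72, 73}, {71, 74, 75}, {71, 72, 74, 75}, {71, 73, 74, 75}, {71, 72, 73, 74, 75}}.
int(A) = ⋃ {U ∈ τ : U ⊆ A}. Opens contained in A: ∅, {73}, {71, 74, 75}, {71, 73, 74, 75}.
Taking the union of these: int(A) = {71, 73, 74, 75}.
cl(A) = ⋂ {C closed : A ⊆ C}. Closed sets containing A: {71, 73, 74, 75}, {71, 72, 73, 74, 75}.
Intersecting these: cl(A) = {71, 73, 74, 75}.
∂A = cl(A) ∖ int(A) = {71, 73, 74, 75} ∖ {71, 73, 74, 75} = ∅.


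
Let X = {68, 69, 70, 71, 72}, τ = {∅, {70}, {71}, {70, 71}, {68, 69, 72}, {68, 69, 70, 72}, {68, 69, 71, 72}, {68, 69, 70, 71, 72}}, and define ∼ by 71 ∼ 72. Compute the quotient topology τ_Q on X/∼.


X/∼ = {[68], [69], [70], [71=72]}; |τ_Q| = 4.

Equivalence classes: [68], [69], [70], [71=72].
Quotient map π: X → X/∼ sends 68 ↦ [68], 69 ↦ [69], 70 ↦ [70], 71 ↦ [71=72], 72 ↦ [71=72].
For each subset V ⊆ X/∼, compute π^{-1}(V) ⊆ X and check whether π^{-1}(V) ∈ τ. V is open in τ_Q iff π^{-1}(V) ∈ τ.
  V = {}: π^{-1}(V) = ∅ ∈ τ ✓.
  V = {[68]}: π^{-1}(V) = {68} ∉ τ ✗.
  V = {[69]}: π^{-1}(V) = {69} ∉ τ ✗.
  V = {[68], [69]}: π^{-1}(V) = {68, 69} ∉ τ ✗.
  V = {[70]}: π^{-1}(V) = {70} ∈ τ ✓.
  V = {[68], [70]}: π^{-1}(V) = {68, 70} ∉ τ ✗.
  V = {[69], [70]}: π^{-1}(V) = {69, 70} ∉ τ ✗.
  V = {[68], [69], [70]}: π^{-1}(V) = {68, 69, 70} ∉ τ ✗.
  V = {[71=72]}: π^{-1}(V) = {71, 72} ∉ τ ✗.
  V = {[68], [71=72]}: π^{-1}(V) = {68, 71, 72} ∉ τ ✗.
  V = {[69], [71=72]}: π^{-1}(V) = {69, 71, 72} ∉ τ ✗.
  V = {[68], [69], [71=72]}: π^{-1}(V) = {68, 69, 71, 72} ∈ τ ✓.
  V = {[70], [71=72]}: π^{-1}(V) = {70, 71, 72} ∉ τ ✗.
  V = {[68], [70], [71=72]}: π^{-1}(V) = {68, 70, 71, 72} ∉ τ ✗.
  V = {[69], [70], [71=72]}: π^{-1}(V) = {69, 70, 71, 72} ∉ τ ✗.
  V = {[68], [69], [70], [71=72]}: π^{-1}(V) = {68, 69, 70, 71, 72} ∈ τ ✓.
Open sets in the quotient: τ_Q = {{}, {[70]}, {[68], [69], [71=72]}, {[68], [69], [70], [71=72]}} (4 elements).


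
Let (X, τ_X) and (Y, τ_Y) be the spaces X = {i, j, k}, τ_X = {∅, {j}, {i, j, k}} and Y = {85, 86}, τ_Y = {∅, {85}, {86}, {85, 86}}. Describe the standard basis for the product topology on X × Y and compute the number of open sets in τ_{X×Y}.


Basis B = {∅ × ∅, {j} × {85}, {j} × {86}, {j} × {85, 86}, {i, j, k} × {85}, {i, j, k} × {86}, {i, j, k} × {85, 86}}; |τ_{X×Y}| = 9.

Enumerate products U × V with U ∈ τ_X, V ∈ τ_Y (deduplicated):
  ∅ × ∅ = {} (∅)
  {j} × {85} = {(j,85)}
  {j} × {86} = {(j,86)}
  {j} × {85, 86} = {(j,85), (j,86)}
  {i, j, k} × {85} = {(i,85), (j,85), (k,85)}
  {i, j, k} × {86} = {(i,86), (j,86), (k,86)}
  {i, j, k} × {85, 86} = {(i,85), (i,86), (j,85), (j,86), (k,85), (k,86)}
These 7 distinct sets form the basis B.
Close under arbitrary unions to get τ_{X×Y}; counting gives |τ_{X×Y}| = 9.


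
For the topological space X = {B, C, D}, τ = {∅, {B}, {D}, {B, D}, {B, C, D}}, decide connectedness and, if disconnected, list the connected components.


(X, τ) is connected.

Find clopen sets (U ∈ τ with X ∖ U ∈ τ):
  U = ∅, X ∖ U = {B, C, D} — both open, so U is clopen.
  U = {B, C, D}, X ∖ U = ∅ — both open, so U is clopen.
Only trivial clopens (∅ and X) exist, so (X, τ) is connected.
Compute connected components by grouping points that agree on all clopens:
  component: {B, C, D}


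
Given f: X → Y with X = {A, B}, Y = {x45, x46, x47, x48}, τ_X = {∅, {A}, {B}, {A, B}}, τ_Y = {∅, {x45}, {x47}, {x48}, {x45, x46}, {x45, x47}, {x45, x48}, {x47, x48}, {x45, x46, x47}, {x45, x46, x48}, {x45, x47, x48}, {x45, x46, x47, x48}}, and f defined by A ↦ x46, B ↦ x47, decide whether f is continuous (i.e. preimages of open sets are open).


f IS continuous.

Compute f^{-1}(U) for each U ∈ τ_Y:
  U = ∅: f^{-1}(U) = ∅ ∈ τ_X ✓.
  U = {x45}: f^{-1}(U) = ∅ ∈ τ_X ✓.
  U = {x47}: f^{-1}(U) = {B} ∈ τ_X ✓.
  U = {x48}: f^{-1}(U) = ∅ ∈ τ_X ✓.
  U = {x45, x46}: f^{-1}(U) = {A} ∈ τ_X ✓.
  U = {x45, x47}: f^{-1}(U) = {B} ∈ τ_X ✓.
  U = {x45, x48}: f^{-1}(U) = ∅ ∈ τ_X ✓.
  U = {x47, x48}: f^{-1}(U) = {B} ∈ τ_X ✓.
  U = {x45, x46, x47}: f^{-1}(U) = {A, B} ∈ τ_X ✓.
  U = {x45, x46, x48}: f^{-1}(U) = {A} ∈ τ_X ✓.
  U = {x45, x47, x48}: f^{-1}(U) = {B} ∈ τ_X ✓.
  U = {x45, x46, x47, x48}: f^{-1}(U) = {A, B} ∈ τ_X ✓.
Every preimage lies in τ_X, so f IS continuous.


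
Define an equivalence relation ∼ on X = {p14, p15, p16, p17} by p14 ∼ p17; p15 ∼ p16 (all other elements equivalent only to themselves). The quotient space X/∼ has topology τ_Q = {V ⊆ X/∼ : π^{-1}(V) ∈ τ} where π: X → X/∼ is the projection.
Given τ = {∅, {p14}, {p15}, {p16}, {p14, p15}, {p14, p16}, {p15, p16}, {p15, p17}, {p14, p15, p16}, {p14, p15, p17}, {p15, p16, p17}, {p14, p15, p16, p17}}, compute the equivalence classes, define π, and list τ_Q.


X/∼ = {[p14=p17], [p15=p16]}; |τ_Q| = 3.

Equivalence classes: [p14=p17], [p15=p16].
Quotient map π: X → X/∼ sends p14 ↦ [p14=p17], p15 ↦ [p15=p16], p16 ↦ [p15=p16], p17 ↦ [p14=p17].
For each subset V ⊆ X/∼, compute π^{-1}(V) ⊆ X and check whether π^{-1}(V) ∈ τ. V is open in τ_Q iff π^{-1}(V) ∈ τ.
  V = {}: π^{-1}(V) = ∅ ∈ τ ✓.
  V = {[p14=p17]}: π^{-1}(V) = {p14, p17} ∉ τ ✗.
  V = {[p15=p16]}: π^{-1}(V) = {p15, p16} ∈ τ ✓.
  V = {[p14=p17], [p15=p16]}: π^{-1}(V) = {p14, p15, p16, p17} ∈ τ ✓.
Open sets in the quotient: τ_Q = {{}, {[p15=p16]}, {[p14=p17], [p15=p16]}} (3 elements).


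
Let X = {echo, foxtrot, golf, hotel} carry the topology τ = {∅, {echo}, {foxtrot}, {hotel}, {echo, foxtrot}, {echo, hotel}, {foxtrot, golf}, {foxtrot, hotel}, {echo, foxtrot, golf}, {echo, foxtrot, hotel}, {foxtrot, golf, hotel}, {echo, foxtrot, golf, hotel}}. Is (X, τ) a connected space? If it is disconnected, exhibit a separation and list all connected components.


(X, τ) is disconnected; components = [{echo}, {hotel}, {foxtrot, golf}].

Find clopen sets (U ∈ τ with X ∖ U ∈ τ):
  U = ∅, X ∖ U = {echo, foxtrot, golf, hotel} — both open, so U is clopen.
  U = {echo}, X ∖ U = {foxtrot, golf, hotel} — both open, so U is clopen.
  U = {hotel}, X ∖ U = {echo, foxtrot, golf} — both open, so U is clopen.
  U = {echo, hotel}, X ∖ U = {foxtrot, golf} — both open, so U is clopen.
  U = {foxtrot, golf}, X ∖ U = {echo, hotel} — both open, so U is clopen.
  U = {echo, foxtrot, golf}, X ∖ U = {hotel} — both open, so U is clopen.
  U = {foxtrot, golf, hotel}, X ∖ U = {echo} — both open, so U is clopen.
  U = {echo, foxtrot, golf, hotel}, X ∖ U = ∅ — both open, so U is clopen.
Nontrivial clopen(s) exist: e.g. {echo, hotel}. So (X, τ) is disconnected.
Compute connected components by grouping points that agree on all clopens:
  component: {echo}
  component: {hotel}
  component: {foxtrot, golf}


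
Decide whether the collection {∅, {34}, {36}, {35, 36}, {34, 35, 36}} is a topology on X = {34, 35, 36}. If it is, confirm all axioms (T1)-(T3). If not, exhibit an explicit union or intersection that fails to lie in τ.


τ is NOT a topology on X.

Axiom (T1): ∅ ∈ τ? Yes; X ∈ τ? Yes.
Axiom (T2/T3): check pairwise unions and intersections of members of τ.
Counterexample for (T2): {34} ∪ {36} = {34, 36} ∉ τ. Therefore τ is NOT a topology.


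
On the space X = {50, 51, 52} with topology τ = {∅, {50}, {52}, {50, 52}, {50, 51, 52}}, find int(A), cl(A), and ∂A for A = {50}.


int(A) = {50}, cl(A) = {50, 51}, ∂A = {51}.

Closed sets in (X, τ) are complements of opens:
  closed(X, τ) = {∅, {51}, {50, 51}, {51, 52}, {50, 51, 52}}.
int(A) = ⋃ {U ∈ τ : U ⊆ A}. Opens contained in A: ∅, {50}.
Taking the union of these: int(A) = {50}.
cl(A) = ⋂ {C closed : A ⊆ C}. Closed sets containing A: {50, 51}, {50, 51, 52}.
Intersecting these: cl(A) = {50, 51}.
∂A = cl(A) ∖ int(A) = {50, 51} ∖ {50} = {51}.


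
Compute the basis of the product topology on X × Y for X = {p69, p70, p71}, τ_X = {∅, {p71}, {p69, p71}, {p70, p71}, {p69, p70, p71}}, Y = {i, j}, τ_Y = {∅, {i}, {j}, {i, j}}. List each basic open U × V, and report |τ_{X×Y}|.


Basis B = {∅ × ∅, {p71} × {i}, {p71} × {j}, {p69, p71} × {i}, {p69, p71} × {j}, {p70, p71} × {i}, {p70, p71} × {j}, {p71} × {i, j}, {p69, p70, p71} × {i}, {p69, p70, p71} × {j}, {p69, p71} × {i, j}, {p70, p71} × {i, j}, {p69, p70, p71} × {i, j}}; |τ_{X×Y}| = 25.

Enumerate products U × V with U ∈ τ_X, V ∈ τ_Y (deduplicated):
  ∅ × ∅ = {} (∅)
  {p71} × {i} = {(p71,i)}
  {p71} × {j} = {(p71,j)}
  {p69, p71} × {i} = {(p69,i), (p71,i)}
  {p69, p71} × {j} = {(p69,j), (p71,j)}
  {p70, p71} × {i} = {(p70,i), (p71,i)}
  {p70, p71} × {j} = {(p70,j), (p71,j)}
  {p71} × {i, j} = {(p71,i), (p71,j)}
  {p69, p70, p71} × {i} = {(p69,i), (p70,i), (p71,i)}
  {p69, p70, p71} × {j} = {(p69,j), (p70,j), (p71,j)}
  {p69, p71} × {i, j} = {(p69,i), (p69,j), (p71,i), (p71,j)}
  {p70, p71} × {i, j} = {(p70,i), (p70,j), (p71,i), (p71,j)}
  {p69, p70, p71} × {i, j} = {(p69,i), (p69,j), (p70,i), (p70,j), (p71,i), (p71,j)}
These 13 distinct sets form the basis B.
Close under arbitrary unions to get τ_{X×Y}; counting gives |τ_{X×Y}| = 25.


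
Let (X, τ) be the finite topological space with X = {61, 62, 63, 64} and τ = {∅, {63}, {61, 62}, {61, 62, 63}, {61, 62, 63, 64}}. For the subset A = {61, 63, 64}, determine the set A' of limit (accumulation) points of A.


A' = {62, 64}

For each x ∈ X, list the open sets U ∈ τ with x ∈ U, then check whether U ∩ (A ∖ {x}) ≠ ∅ for every such U.
  x = 61: open {61, 62} ∋ x has {61, 62} ∩ (A ∖ {61}) = ∅, so x is NOT a limit point.
  x = 62: opens ∋ x are {61, 62}, {61, 62, 63}, {61, 62, 63, 64}; each meets A ∖ {62}, so x IS a limit point.
  x = 63: open {63} ∋ x has {63} ∩ (A ∖ {63}) = ∅, so x is NOT a limit point.
  x = 64: opens ∋ x are {61, 62, 63, 64}; each meets A ∖ {64}, so x IS a limit point.
Collecting: A' = {62, 64}.


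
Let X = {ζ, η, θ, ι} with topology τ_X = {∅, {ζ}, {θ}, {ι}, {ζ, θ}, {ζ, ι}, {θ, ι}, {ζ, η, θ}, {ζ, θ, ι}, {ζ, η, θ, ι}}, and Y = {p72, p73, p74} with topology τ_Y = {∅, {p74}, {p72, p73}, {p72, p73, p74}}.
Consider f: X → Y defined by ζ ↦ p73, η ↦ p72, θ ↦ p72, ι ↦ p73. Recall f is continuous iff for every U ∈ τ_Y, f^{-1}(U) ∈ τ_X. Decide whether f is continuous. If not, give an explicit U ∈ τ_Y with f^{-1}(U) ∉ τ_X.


f IS continuous.

Compute f^{-1}(U) for each U ∈ τ_Y:
  U = ∅: f^{-1}(U) = ∅ ∈ τ_X ✓.
  U = {p74}: f^{-1}(U) = ∅ ∈ τ_X ✓.
  U = {p72, p73}: f^{-1}(U) = {ζ, η, θ, ι} ∈ τ_X ✓.
  U = {p72, p73, p74}: f^{-1}(U) = {ζ, η, θ, ι} ∈ τ_X ✓.
Every preimage lies in τ_X, so f IS continuous.


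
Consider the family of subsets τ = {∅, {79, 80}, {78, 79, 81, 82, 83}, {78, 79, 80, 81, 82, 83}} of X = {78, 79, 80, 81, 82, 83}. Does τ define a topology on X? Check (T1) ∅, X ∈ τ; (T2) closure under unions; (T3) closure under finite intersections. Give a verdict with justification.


τ is NOT a topology on X.

Axiom (T1): ∅ ∈ τ? Yes; X ∈ τ? Yes.
Axiom (T2/T3): check pairwise unions and intersections of members of τ.
Counterexample for (T3): {79, 80} ∩ {78, 79, 81, 82, 83} = {79} ∉ τ. Therefore τ is NOT a topology.


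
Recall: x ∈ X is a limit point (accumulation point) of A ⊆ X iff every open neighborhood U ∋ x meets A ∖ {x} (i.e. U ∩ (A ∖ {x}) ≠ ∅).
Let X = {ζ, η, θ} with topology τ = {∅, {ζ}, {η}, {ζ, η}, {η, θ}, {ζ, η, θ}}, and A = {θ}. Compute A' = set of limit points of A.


A' = ∅

For each x ∈ X, list the open sets U ∈ τ with x ∈ U, then check whether U ∩ (A ∖ {x}) ≠ ∅ for every such U.
  x = ζ: open {ζ} ∋ x has {ζ} ∩ (A ∖ {ζ}) = ∅, so x is NOT a limit point.
  x = η: open {η} ∋ x has {η} ∩ (A ∖ {η}) = ∅, so x is NOT a limit point.
  x = θ: open {η, θ} ∋ x has {η, θ} ∩ (A ∖ {θ}) = ∅, so x is NOT a limit point.
Collecting: A' = ∅.


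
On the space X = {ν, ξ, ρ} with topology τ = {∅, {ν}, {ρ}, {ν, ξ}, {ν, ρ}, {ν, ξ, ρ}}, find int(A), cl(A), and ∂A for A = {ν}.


int(A) = {ν}, cl(A) = {ν, ξ}, ∂A = {ξ}.

Closed sets in (X, τ) are complements of opens:
  closed(X, τ) = {∅, {ξ}, {ρ}, {ν, ξ}, {ξ, ρ}, {ν, ξ, ρ}}.
int(A) = ⋃ {U ∈ τ : U ⊆ A}. Opens contained in A: ∅, {ν}.
Taking the union of these: int(A) = {ν}.
cl(A) = ⋂ {C closed : A ⊆ C}. Closed sets containing A: {ν, ξ}, {ν, ξ, ρ}.
Intersecting these: cl(A) = {ν, ξ}.
∂A = cl(A) ∖ int(A) = {ν, ξ} ∖ {ν} = {ξ}.


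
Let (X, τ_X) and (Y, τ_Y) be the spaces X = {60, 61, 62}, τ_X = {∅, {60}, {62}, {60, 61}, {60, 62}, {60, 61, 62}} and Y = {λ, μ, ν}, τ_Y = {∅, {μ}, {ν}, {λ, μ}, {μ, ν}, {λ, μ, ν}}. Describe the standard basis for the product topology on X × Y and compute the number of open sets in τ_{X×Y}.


Basis B = {∅ × ∅, {60} × {μ}, {60} × {ν}, {62} × {μ}, {62} × {ν}, {60} × {λ, μ}, {60} × {μ, ν}, {60, 61} × {μ}, {60, 62} × {μ}, {60, 61} × {ν}, {60, 62} × {ν}, {62} × {λ, μ}, {62} × {μ, ν}, {60} × {λ, μ, ν}, {60, 61, 62} × {μ}, {60, 61, 62} × {ν}, {62} × {λ, μ, ν}, {60, 61} × {λ, μ}, {60, 62} × {λ, μ}, {60, 61} × {μ, ν}, {60, 62} × {μ, ν}, {60, 61} × {λ, μ, ν}, {60, 62} × {λ, μ, ν}, {60, 61, 62} × {λ, μ}, {60, 61, 62} × {μ, ν}, {60, 61, 62} × {λ, μ, ν}}; |τ_{X×Y}| = 108.

Enumerate products U × V with U ∈ τ_X, V ∈ τ_Y (deduplicated):
  ∅ × ∅ = {} (∅)
  {60} × {μ} = {(60,μ)}
  {60} × {ν} = {(60,ν)}
  {62} × {μ} = {(62,μ)}
  {62} × {ν} = {(62,ν)}
  {60} × {λ, μ} = {(60,λ), (60,μ)}
  {60} × {μ, ν} = {(60,μ), (60,ν)}
  {60, 61} × {μ} = {(60,μ), (61,μ)}
  {60, 62} × {μ} = {(60,μ), (62,μ)}
  {60, 61} × {ν} = {(60,ν), (61,ν)}
  {60, 62} × {ν} = {(60,ν), (62,ν)}
  {62} × {λ, μ} = {(62,λ), (62,μ)}
  {62} × {μ, ν} = {(62,μ), (62,ν)}
  {60} × {λ, μ, ν} = {(60,λ), (60,μ), (60,ν)}
  {60, 61, 62} × {μ} = {(60,μ), (61,μ), (62,μ)}
  {60, 61, 62} × {ν} = {(60,ν), (61,ν), (62,ν)}
  {62} × {λ, μ, ν} = {(62,λ), (62,μ), (62,ν)}
  {60, 61} × {λ, μ} = {(60,λ), (60,μ), (61,λ), (61,μ)}
  {60, 62} × {λ, μ} = {(60,λ), (60,μ), (62,λ), (62,μ)}
  {60, 61} × {μ, ν} = {(60,μ), (60,ν), (61,μ), (61,ν)}
  {60, 62} × {μ, ν} = {(60,μ), (60,ν), (62,μ), (62,ν)}
  {60, 61} × {λ, μ, ν} = {(60,λ), (60,μ), (60,ν), (61,λ), (61,μ), (61,ν)}
  {60, 62} × {λ, μ, ν} = {(60,λ), (60,μ), (60,ν), (62,λ), (62,μ), (62,ν)}
  {60, 61, 62} × {λ, μ} = {(60,λ), (60,μ), (61,λ), (61,μ), (62,λ), (62,μ)}
  {60, 61, 62} × {μ, ν} = {(60,μ), (60,ν), (61,μ), (61,ν), (62,μ), (62,ν)}
  {60, 61, 62} × {λ, μ, ν} = {(60,λ), (60,μ), (60,ν), (61,λ), (61,μ), (61,ν), (62,λ), (62,μ), (62,ν)}
These 26 distinct sets form the basis B.
Close under arbitrary unions to get τ_{X×Y}; counting gives |τ_{X×Y}| = 108.


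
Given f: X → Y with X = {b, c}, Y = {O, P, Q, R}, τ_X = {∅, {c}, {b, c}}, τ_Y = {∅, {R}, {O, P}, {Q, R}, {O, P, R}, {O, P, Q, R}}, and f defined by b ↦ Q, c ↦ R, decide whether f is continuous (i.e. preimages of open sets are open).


f IS continuous.

Compute f^{-1}(U) for each U ∈ τ_Y:
  U = ∅: f^{-1}(U) = ∅ ∈ τ_X ✓.
  U = {R}: f^{-1}(U) = {c} ∈ τ_X ✓.
  U = {O, P}: f^{-1}(U) = ∅ ∈ τ_X ✓.
  U = {Q, R}: f^{-1}(U) = {b, c} ∈ τ_X ✓.
  U = {O, P, R}: f^{-1}(U) = {c} ∈ τ_X ✓.
  U = {O, P, Q, R}: f^{-1}(U) = {b, c} ∈ τ_X ✓.
Every preimage lies in τ_X, so f IS continuous.


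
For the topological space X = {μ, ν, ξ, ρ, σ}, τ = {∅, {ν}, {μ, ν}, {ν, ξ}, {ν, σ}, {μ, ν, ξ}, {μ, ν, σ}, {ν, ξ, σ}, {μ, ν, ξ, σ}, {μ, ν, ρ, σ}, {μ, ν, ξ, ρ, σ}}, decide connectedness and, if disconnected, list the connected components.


(X, τ) is connected.

Find clopen sets (U ∈ τ with X ∖ U ∈ τ):
  U = ∅, X ∖ U = {μ, ν, ξ, ρ, σ} — both open, so U is clopen.
  U = {μ, ν, ξ, ρ, σ}, X ∖ U = ∅ — both open, so U is clopen.
Only trivial clopens (∅ and X) exist, so (X, τ) is connected.
Compute connected components by grouping points that agree on all clopens:
  component: {μ, ν, ξ, ρ, σ}


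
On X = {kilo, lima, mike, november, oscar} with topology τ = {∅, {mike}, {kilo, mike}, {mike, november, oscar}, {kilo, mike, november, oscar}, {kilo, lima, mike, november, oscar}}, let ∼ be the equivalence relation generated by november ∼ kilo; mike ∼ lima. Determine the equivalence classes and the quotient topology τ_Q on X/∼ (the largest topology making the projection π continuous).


X/∼ = {[kilo=november], [lima=mike], [oscar]}; |τ_Q| = 2.

Equivalence classes: [kilo=november], [lima=mike], [oscar].
Quotient map π: X → X/∼ sends kilo ↦ [kilo=november], lima ↦ [lima=mike], mike ↦ [lima=mike], november ↦ [kilo=november], oscar ↦ [oscar].
For each subset V ⊆ X/∼, compute π^{-1}(V) ⊆ X and check whether π^{-1}(V) ∈ τ. V is open in τ_Q iff π^{-1}(V) ∈ τ.
  V = {}: π^{-1}(V) = ∅ ∈ τ ✓.
  V = {[kilo=november]}: π^{-1}(V) = {kilo, november} ∉ τ ✗.
  V = {[lima=mike]}: π^{-1}(V) = {lima, mike} ∉ τ ✗.
  V = {[kilo=november], [lima=mike]}: π^{-1}(V) = {kilo, lima, mike, november} ∉ τ ✗.
  V = {[oscar]}: π^{-1}(V) = {oscar} ∉ τ ✗.
  V = {[kilo=november], [oscar]}: π^{-1}(V) = {kilo, november, oscar} ∉ τ ✗.
  V = {[lima=mike], [oscar]}: π^{-1}(V) = {lima, mike, oscar} ∉ τ ✗.
  V = {[kilo=november], [lima=mike], [oscar]}: π^{-1}(V) = {kilo, lima, mike, november, oscar} ∈ τ ✓.
Open sets in the quotient: τ_Q = {{}, {[kilo=november], [lima=mike], [oscar]}} (2 elements).


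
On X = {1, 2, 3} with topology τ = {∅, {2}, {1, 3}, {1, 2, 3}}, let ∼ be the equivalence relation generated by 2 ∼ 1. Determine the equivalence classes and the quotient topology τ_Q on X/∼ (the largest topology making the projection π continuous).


X/∼ = {[1=2], [3]}; |τ_Q| = 2.

Equivalence classes: [1=2], [3].
Quotient map π: X → X/∼ sends 1 ↦ [1=2], 2 ↦ [1=2], 3 ↦ [3].
For each subset V ⊆ X/∼, compute π^{-1}(V) ⊆ X and check whether π^{-1}(V) ∈ τ. V is open in τ_Q iff π^{-1}(V) ∈ τ.
  V = {}: π^{-1}(V) = ∅ ∈ τ ✓.
  V = {[1=2]}: π^{-1}(V) = {1, 2} ∉ τ ✗.
  V = {[3]}: π^{-1}(V) = {3} ∉ τ ✗.
  V = {[1=2], [3]}: π^{-1}(V) = {1, 2, 3} ∈ τ ✓.
Open sets in the quotient: τ_Q = {{}, {[1=2], [3]}} (2 elements).


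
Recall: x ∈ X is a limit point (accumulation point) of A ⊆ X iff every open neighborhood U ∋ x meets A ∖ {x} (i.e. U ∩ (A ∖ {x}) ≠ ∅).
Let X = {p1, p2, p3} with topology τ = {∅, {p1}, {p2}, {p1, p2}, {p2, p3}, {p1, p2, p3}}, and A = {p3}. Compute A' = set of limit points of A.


A' = ∅

For each x ∈ X, list the open sets U ∈ τ with x ∈ U, then check whether U ∩ (A ∖ {x}) ≠ ∅ for every such U.
  x = p1: open {p1} ∋ x has {p1} ∩ (A ∖ {p1}) = ∅, so x is NOT a limit point.
  x = p2: open {p2} ∋ x has {p2} ∩ (A ∖ {p2}) = ∅, so x is NOT a limit point.
  x = p3: open {p2, p3} ∋ x has {p2, p3} ∩ (A ∖ {p3}) = ∅, so x is NOT a limit point.
Collecting: A' = ∅.


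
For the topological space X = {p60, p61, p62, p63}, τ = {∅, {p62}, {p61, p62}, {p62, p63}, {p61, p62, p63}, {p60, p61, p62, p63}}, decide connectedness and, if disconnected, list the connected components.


(X, τ) is connected.

Find clopen sets (U ∈ τ with X ∖ U ∈ τ):
  U = ∅, X ∖ U = {p60, p61, p62, p63} — both open, so U is clopen.
  U = {p60, p61, p62, p63}, X ∖ U = ∅ — both open, so U is clopen.
Only trivial clopens (∅ and X) exist, so (X, τ) is connected.
Compute connected components by grouping points that agree on all clopens:
  component: {p60, p61, p62, p63}


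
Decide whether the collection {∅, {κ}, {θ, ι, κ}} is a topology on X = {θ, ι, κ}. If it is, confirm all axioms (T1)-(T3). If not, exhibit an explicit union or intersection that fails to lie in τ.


τ IS a topology on X.

Axiom (T1): ∅ ∈ τ? Yes; X ∈ τ? Yes.
Axiom (T2/T3): check pairwise unions and intersections of members of τ.
All pairwise intersections and unions checked — each lies in τ. Therefore τ satisfies (T1), (T2), (T3): it IS a topology on X.


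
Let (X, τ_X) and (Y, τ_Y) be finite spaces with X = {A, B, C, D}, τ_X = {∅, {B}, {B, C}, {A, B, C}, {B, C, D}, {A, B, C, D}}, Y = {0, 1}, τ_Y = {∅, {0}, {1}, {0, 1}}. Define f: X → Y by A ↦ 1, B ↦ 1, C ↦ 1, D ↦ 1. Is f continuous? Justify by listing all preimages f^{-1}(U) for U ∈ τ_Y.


f IS continuous.

Compute f^{-1}(U) for each U ∈ τ_Y:
  U = ∅: f^{-1}(U) = ∅ ∈ τ_X ✓.
  U = {0}: f^{-1}(U) = ∅ ∈ τ_X ✓.
  U = {1}: f^{-1}(U) = {A, B, C, D} ∈ τ_X ✓.
  U = {0, 1}: f^{-1}(U) = {A, B, C, D} ∈ τ_X ✓.
Every preimage lies in τ_X, so f IS continuous.


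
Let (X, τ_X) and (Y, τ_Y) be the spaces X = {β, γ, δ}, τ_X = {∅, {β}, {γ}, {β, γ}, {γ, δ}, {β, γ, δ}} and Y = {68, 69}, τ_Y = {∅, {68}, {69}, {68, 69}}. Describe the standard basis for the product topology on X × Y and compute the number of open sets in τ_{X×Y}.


Basis B = {∅ × ∅, {β} × {68}, {β} × {69}, {γ} × {68}, {γ} × {69}, {β} × {68, 69}, {β, γ} × {68}, {β, γ} × {69}, {γ} × {68, 69}, {γ, δ} × {68}, {γ, δ} × {69}, {β, γ, δ} × {68}, {β, γ, δ} × {69}, {β, γ} × {68, 69}, {γ, δ} × {68, 69}, {β, γ, δ} × {68, 69}}; |τ_{X×Y}| = 36.

Enumerate products U × V with U ∈ τ_X, V ∈ τ_Y (deduplicated):
  ∅ × ∅ = {} (∅)
  {β} × {68} = {(β,68)}
  {β} × {69} = {(β,69)}
  {γ} × {68} = {(γ,68)}
  {γ} × {69} = {(γ,69)}
  {β} × {68, 69} = {(β,68), (β,69)}
  {β, γ} × {68} = {(β,68), (γ,68)}
  {β, γ} × {69} = {(β,69), (γ,69)}
  {γ} × {68, 69} = {(γ,68), (γ,69)}
  {γ, δ} × {68} = {(γ,68), (δ,68)}
  {γ, δ} × {69} = {(γ,69), (δ,69)}
  {β, γ, δ} × {68} = {(β,68), (γ,68), (δ,68)}
  {β, γ, δ} × {69} = {(β,69), (γ,69), (δ,69)}
  {β, γ} × {68, 69} = {(β,68), (β,69), (γ,68), (γ,69)}
  {γ, δ} × {68, 69} = {(γ,68), (γ,69), (δ,68), (δ,69)}
  {β, γ, δ} × {68, 69} = {(β,68), (β,69), (γ,68), (γ,69), (δ,68), (δ,69)}
These 16 distinct sets form the basis B.
Close under arbitrary unions to get τ_{X×Y}; counting gives |τ_{X×Y}| = 36.
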